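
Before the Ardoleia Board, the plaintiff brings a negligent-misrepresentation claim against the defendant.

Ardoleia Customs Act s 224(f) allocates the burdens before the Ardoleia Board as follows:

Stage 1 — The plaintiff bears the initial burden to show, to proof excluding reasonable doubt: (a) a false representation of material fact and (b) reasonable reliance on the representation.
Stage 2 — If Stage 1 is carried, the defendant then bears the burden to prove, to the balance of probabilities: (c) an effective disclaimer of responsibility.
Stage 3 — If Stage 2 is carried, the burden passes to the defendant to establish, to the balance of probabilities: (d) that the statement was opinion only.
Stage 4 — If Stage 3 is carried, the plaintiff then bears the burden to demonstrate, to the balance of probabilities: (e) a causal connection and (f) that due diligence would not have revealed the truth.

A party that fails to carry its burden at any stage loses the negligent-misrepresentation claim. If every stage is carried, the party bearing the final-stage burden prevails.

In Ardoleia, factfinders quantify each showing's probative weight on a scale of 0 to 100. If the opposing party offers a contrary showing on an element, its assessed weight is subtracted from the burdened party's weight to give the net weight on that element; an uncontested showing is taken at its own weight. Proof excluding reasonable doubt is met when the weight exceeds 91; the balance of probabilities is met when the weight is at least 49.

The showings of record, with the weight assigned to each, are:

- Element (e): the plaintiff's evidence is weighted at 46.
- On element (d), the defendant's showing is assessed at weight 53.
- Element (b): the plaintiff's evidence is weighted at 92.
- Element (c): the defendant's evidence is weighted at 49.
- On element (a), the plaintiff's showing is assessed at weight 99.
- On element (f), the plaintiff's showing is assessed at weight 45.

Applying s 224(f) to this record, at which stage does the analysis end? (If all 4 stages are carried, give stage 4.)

stage 4

Stage 1 — burden on plaintiff; standard: proof excluding reasonable doubt (weight exceeds 91).
    (a): 99 > 91 [met]
    (b): 92 > 91 [met]
  The plaintiff carries Stage 1; the defendant now bears the burden.
Stage 2 — burden on defendant; standard: the balance of probabilities (weight is at least 49).
    (c): 49 ≥ 49 [met]
  Stage 2 carried; the burden remains with the defendant.
Stage 3 — burden on defendant; standard: the balance of probabilities (weight is at least 49).
    (d): 53 ≥ 49 [met]
  Stage 3 carried; the burden shifts to the plaintiff.
Stage 4 — burden on plaintiff; standard: the balance of probabilities (weight is at least 49).
    (e): 46 < 49 [not met]
    (f): 45 < 49 [not met]
  The plaintiff does not carry Stage 4.
The analysis ends at Stage 4; the defendant prevails.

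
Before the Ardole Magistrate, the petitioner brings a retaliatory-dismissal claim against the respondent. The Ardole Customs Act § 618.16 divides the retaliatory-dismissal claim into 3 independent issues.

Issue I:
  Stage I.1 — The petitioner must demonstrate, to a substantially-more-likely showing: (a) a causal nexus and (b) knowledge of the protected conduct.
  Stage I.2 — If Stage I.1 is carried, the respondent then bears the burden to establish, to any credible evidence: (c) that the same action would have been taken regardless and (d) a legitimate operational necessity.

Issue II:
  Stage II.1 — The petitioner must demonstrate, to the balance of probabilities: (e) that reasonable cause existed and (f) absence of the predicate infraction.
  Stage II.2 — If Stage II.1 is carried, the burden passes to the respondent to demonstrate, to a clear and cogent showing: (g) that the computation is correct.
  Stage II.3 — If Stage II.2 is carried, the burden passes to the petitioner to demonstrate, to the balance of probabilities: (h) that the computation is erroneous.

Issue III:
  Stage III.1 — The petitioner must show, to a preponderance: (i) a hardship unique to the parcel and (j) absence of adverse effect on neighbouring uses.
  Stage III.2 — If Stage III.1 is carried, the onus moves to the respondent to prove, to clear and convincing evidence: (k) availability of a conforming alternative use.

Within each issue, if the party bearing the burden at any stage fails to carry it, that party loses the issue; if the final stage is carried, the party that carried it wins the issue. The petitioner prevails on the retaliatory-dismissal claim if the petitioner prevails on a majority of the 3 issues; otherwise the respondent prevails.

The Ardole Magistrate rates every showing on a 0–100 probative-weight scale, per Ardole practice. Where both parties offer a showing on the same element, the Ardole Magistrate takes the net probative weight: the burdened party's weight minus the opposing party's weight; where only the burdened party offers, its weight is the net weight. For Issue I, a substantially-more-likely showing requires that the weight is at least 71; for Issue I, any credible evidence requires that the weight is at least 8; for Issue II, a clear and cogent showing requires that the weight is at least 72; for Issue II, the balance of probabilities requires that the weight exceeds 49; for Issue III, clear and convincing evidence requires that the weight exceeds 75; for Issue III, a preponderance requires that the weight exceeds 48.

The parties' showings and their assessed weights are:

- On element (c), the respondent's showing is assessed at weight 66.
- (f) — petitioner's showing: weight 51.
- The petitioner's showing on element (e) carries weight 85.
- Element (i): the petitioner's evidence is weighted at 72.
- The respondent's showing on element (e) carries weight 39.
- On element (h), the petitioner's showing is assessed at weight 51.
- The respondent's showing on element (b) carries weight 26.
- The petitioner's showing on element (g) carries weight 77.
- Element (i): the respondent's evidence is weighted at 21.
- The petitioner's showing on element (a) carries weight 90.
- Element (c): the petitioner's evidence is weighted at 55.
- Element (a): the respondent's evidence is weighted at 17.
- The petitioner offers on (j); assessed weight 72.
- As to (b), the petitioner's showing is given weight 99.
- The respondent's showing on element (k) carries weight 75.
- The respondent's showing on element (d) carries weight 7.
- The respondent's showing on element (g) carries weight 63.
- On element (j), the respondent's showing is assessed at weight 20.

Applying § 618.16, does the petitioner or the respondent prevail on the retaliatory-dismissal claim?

petitioner

— Issue I —
At Stage I.1 the petitioner must meet a substantially-more-likely showing (weight is at least 71): on (a) the weight is 90 less the opposing 17 gives net 73, ≥ 71, so (a) meets the standard; on (b) the weight is 99 less the opposing 26 gives net 73, ≥ 71, so (b) meets the standard.
  The petitioner carries Stage I.1; the respondent now bears the burden.
At Stage I.2 the respondent must meet any credible evidence (weight is at least 8): on (c) the weight is 66 less the opposing 55 gives net 11, ≥ 8, so (c) meets the standard; on (d) the weight is 7, which does not reach 8, so (d) does not meet the standard.
  Not every element is met, so the respondent fails to carry Stage I.2.
The petitioner prevails on this issue.
— Issue II —
Stage II.1 — burden on petitioner; standard: the balance of probabilities (weight exceeds 49).
    (e): 85 − 39 = 46 ≤ 49 [not met]
    (f): 51 > 49 [met]
  Stage II.1 not carried; the petitioner fails its burden.
The analysis ends at Stage II.1; the respondent prevails on this issue.
— Issue III —
Stage III.1 (petitioner, a preponderance, weight exceeds 48): (i) net 72−21=51 > 48 — meets; (j) net 72−20=52 > 48 — meets.
  Stage III.1 carried; the burden shifts to the respondent.
Stage III.2 (respondent, clear and convincing evidence, weight exceeds 75): (k) 75 ≤ 75 — fails.
  Not every element is met, so the respondent fails to carry Stage III.2.
The analysis ends at Stage III.2; the petitioner prevails on this issue.
Per-issue: Issue I → petitioner; Issue II → respondent; Issue III → petitioner. The petitioner must prevail on a majority of issues; overall, the petitioner prevails.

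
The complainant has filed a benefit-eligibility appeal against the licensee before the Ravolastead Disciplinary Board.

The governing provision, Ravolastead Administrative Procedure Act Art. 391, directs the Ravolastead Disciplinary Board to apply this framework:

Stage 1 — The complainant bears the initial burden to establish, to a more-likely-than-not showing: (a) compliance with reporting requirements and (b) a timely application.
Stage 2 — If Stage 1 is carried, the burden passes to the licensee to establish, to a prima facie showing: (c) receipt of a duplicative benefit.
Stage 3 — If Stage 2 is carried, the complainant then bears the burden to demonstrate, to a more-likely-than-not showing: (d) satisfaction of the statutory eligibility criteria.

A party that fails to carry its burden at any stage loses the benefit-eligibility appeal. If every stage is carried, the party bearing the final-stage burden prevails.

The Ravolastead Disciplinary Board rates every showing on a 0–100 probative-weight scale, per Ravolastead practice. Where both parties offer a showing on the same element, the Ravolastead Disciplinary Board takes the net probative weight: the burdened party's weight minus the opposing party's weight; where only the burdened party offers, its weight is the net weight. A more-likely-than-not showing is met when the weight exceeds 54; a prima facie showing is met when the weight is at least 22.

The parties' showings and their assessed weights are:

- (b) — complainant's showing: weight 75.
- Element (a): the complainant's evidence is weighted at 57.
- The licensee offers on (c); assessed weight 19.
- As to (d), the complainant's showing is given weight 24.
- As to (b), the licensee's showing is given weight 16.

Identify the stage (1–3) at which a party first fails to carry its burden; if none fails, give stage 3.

stage 2

Stage 1 (complainant, a more-likely-than-not showing, weight exceeds 54): (a) 57 > 54 — meets; (b) net 75−16=59 > 54 — meets.
  Stage 1 is satisfied; the onus moves to the licensee.
Stage 2 (licensee, a prima facie showing, weight is at least 22): (c) 19 < 22 — fails.
  The licensee does not carry Stage 2.
The complainant prevails.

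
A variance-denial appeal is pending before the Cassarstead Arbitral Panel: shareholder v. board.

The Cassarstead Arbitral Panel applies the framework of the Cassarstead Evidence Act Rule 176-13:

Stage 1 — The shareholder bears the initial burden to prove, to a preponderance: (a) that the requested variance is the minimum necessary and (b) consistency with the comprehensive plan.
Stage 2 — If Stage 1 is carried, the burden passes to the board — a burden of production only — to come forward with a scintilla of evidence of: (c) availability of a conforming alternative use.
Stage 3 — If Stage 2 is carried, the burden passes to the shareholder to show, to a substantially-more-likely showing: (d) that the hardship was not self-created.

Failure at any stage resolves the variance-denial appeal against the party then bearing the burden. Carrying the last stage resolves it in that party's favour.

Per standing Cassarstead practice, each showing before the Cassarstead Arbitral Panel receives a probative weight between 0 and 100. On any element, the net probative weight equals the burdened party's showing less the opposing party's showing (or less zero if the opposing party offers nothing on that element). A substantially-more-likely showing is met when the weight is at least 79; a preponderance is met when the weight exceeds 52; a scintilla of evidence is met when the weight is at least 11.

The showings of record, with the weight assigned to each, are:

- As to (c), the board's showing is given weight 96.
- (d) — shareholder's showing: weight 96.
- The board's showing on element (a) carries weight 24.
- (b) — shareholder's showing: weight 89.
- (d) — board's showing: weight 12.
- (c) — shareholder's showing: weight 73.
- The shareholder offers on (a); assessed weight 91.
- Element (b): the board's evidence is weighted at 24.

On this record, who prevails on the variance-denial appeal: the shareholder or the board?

shareholder

Stage 1 (shareholder, a preponderance, weight exceeds 52): (a) net 91−24=67 > 52 — meets; (b) net 89−24=65 > 52 — meets.
  All elements met. The burden passes to the board.
Stage 2 (board, a scintilla of evidence, weight is at least 11): (c) net 96−73=23 ≥ 11 — meets.
  All elements met. The burden passes to the shareholder.
Stage 3 (shareholder, a substantially-more-likely showing, weight is at least 79): (d) net 96−12=84 ≥ 79 — meets.
  Stage 3 carried; the final stage is satisfied.
All stages carried — the shareholder prevails.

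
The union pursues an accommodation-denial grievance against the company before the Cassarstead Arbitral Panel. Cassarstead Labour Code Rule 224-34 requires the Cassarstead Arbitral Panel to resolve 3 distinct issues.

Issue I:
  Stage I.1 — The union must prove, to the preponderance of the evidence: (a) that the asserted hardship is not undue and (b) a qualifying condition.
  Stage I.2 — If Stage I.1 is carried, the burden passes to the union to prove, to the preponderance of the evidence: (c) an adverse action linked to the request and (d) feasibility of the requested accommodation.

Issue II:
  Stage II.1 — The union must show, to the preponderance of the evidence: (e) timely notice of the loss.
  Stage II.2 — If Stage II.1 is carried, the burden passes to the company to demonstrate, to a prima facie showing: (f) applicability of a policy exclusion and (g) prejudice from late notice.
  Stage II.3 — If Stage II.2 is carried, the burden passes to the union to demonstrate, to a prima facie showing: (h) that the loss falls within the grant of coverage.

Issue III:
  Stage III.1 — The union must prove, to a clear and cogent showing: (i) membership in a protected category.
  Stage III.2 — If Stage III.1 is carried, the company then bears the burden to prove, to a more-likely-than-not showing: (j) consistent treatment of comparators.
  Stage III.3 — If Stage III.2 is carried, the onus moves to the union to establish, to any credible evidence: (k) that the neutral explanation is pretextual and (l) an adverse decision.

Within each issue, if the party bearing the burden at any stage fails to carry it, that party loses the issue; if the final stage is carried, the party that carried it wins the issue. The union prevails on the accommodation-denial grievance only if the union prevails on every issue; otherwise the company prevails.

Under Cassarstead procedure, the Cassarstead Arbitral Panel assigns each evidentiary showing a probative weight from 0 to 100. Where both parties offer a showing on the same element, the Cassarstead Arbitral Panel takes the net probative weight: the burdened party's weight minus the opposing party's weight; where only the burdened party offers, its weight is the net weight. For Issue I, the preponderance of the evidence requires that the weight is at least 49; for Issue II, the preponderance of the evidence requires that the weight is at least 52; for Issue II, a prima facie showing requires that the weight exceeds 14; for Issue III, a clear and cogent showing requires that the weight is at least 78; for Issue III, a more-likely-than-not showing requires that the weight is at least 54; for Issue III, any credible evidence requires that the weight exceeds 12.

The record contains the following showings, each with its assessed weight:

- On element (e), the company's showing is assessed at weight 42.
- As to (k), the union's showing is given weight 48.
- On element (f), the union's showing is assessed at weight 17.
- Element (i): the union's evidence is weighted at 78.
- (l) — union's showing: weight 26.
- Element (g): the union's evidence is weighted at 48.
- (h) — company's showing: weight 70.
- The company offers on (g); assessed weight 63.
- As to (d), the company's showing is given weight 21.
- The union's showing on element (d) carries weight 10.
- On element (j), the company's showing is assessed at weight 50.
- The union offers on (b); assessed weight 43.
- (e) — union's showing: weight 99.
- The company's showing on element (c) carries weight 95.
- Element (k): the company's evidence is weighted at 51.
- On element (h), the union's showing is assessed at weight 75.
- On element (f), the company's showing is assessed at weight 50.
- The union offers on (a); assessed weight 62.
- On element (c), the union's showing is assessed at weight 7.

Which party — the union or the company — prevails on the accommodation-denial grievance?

— Issue I —
Stage I.1 — burden on union; standard: the preponderance of the evidence (weight is at least 49).
    (a): 62 ≥ 49 [met]
    (b): 43 < 49 [not met]
  Not every element is met, so the union fails to carry Stage I.1.
So the company prevails on this issue.
— Issue II —
At Stage II.1 the union must meet the preponderance of the evidence (weight is at least 52): on (e) the weight is 99 less the opposing 42 gives net 57, which does reach 52, so (e) meets the standard.
  Stage II.1 carried; the burden shifts to the company.
At Stage II.2 the company must meet a prima facie showing (weight exceeds 14): on (f) the weight is 50 less the opposing 17 gives net 33, > 14, so (f) meets the standard; on (g) the weight is 63 less the opposing 48 gives net 15, > 14, so (g) meets the standard.
  Stage II.2 carried; the burden shifts to the union.
At Stage II.3 the union must meet a prima facie showing (weight exceeds 14): on (h) the weight is 75 less the opposing 70 gives net 5, which does not exceed 14, so (h) does not meet the standard.
  The union does not carry Stage II.3.
So the company prevails on this issue.
— Issue III —
At Stage III.1 the union must meet a clear and cogent showing (weight is at least 78): on (i) the weight is 78, which does reach 78, so (i) meets the standard.
  All elements met. The burden passes to the company.
At Stage III.2 the company must meet a more-likely-than-not showing (weight is at least 54): on (j) the weight is 50, which does not reach 54, so (j) does not meet the standard.
  The company does not carry Stage III.2.
The union prevails on this issue.
Per-issue: Issue I → company; Issue II → company; Issue III → union. The union must prevail on every issue; overall, the company prevails.

company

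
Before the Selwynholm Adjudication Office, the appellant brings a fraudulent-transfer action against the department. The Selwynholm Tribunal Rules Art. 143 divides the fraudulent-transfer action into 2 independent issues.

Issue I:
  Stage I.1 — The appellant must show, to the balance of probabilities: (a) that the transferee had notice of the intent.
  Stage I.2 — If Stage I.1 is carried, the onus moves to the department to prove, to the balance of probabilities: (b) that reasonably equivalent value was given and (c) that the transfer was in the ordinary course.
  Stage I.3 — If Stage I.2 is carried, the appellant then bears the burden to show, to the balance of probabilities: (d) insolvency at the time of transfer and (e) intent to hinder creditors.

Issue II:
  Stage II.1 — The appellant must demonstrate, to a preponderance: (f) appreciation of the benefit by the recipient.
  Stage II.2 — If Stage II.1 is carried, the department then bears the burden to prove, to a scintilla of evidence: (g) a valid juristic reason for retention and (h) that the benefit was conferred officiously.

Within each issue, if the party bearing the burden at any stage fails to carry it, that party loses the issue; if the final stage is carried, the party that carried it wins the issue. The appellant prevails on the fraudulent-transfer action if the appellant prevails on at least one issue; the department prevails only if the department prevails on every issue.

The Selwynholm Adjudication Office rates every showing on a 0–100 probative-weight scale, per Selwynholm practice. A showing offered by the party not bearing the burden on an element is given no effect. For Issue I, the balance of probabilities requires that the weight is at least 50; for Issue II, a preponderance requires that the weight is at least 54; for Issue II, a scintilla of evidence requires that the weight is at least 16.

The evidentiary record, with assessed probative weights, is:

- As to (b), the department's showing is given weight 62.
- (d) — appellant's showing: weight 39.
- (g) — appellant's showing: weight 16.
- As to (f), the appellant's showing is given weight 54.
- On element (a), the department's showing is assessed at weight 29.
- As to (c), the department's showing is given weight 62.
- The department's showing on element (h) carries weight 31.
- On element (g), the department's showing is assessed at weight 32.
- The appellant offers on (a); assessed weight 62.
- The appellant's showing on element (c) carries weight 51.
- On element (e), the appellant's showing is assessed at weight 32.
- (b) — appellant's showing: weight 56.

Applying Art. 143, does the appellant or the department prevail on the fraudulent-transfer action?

department

— Issue I —
At Stage I.1 the appellant must meet the balance of probabilities (weight is at least 50): on (a) the weight is 62 (the department's 29 is given no effect), which does reach 50, so (a) meets the standard.
  All elements met. The burden passes to the department.
At Stage I.2 the department must meet the balance of probabilities (weight is at least 50): on (b) the weight is 62 (the appellant's 56 is given no effect), ≥ 50, so (b) meets the standard; on (c) the weight is 62 (the appellant's 51 is given no effect), which does reach 50, so (c) meets the standard.
  Stage I.2 is satisfied; the onus moves to the appellant.
At Stage I.3 the appellant must meet the balance of probabilities (weight is at least 50): on (d) the weight is 39, < 50, so (d) does not meet the standard; on (e) the weight is 32, < 50, so (e) does not meet the standard.
  The appellant does not carry Stage I.3.
So the department prevails on this issue.
— Issue II —
At Stage II.1 the appellant must meet a preponderance (weight is at least 54): on (f) the weight is 54, which does reach 54, so (f) meets the standard.
  All elements met. The burden passes to the department.
At Stage II.2 the department must meet a scintilla of evidence (weight is at least 16): on (g) the weight is 32 (the appellant's 16 is given no effect), ≥ 16, so (g) meets the standard; on (h) the weight is 31, ≥ 16, so (h) meets the standard.
  All elements met at the final stage.
All stages carried — the department prevails on this issue.
Per-issue: Issue I → department; Issue II → department. The appellant must prevail on at least one issue; overall, the department prevails.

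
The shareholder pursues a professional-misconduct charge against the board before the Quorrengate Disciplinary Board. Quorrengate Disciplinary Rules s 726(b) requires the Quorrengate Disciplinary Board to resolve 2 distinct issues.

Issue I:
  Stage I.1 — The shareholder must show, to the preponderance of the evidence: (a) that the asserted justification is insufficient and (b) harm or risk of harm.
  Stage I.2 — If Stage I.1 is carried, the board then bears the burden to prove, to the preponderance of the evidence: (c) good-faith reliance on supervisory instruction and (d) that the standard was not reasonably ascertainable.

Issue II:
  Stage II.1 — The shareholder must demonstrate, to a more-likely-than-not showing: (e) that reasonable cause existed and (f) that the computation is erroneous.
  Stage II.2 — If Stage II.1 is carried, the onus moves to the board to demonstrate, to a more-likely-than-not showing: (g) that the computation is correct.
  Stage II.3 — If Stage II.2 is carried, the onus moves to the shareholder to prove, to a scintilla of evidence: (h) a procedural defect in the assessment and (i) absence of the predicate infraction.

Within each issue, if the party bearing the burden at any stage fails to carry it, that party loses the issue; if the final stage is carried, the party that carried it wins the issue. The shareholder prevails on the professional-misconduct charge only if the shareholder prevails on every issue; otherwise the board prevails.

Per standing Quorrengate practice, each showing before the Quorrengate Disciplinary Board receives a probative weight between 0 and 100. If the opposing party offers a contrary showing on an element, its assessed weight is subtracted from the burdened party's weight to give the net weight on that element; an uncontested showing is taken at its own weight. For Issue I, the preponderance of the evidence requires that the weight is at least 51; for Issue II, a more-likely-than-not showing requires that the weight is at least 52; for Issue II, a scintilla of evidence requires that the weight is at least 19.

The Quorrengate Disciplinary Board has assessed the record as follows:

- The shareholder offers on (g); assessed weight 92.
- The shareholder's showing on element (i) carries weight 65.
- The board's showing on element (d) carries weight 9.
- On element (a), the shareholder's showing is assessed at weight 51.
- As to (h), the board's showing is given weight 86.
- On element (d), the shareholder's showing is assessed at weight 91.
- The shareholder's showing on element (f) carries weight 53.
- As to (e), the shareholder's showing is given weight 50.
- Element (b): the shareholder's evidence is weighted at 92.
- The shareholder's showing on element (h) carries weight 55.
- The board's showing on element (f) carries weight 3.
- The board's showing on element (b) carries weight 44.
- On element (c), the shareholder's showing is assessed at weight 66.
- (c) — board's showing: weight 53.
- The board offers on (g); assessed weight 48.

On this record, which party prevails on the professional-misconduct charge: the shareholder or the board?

— Issue I —
Stage I.1 — burden on shareholder; standard: the preponderance of the evidence (weight is at least 51).
    (a): 51 ≥ 51 [met]
    (b): 92 − 44 = 48 < 51 [not met]
  Not every element is met, so the shareholder fails to carry Stage I.1.
The analysis ends at Stage I.1; the board prevails on this issue.
— Issue II —
Stage II.1 (shareholder, a more-likely-than-not showing, weight is at least 52): (e) 50 < 52 — fails; (f) net 53−3=50 < 52 — fails.
  The shareholder does not carry Stage II.1.
The board prevails on this issue.
Per-issue: Issue I → board; Issue II → board. The shareholder must prevail on every issue; overall, the board prevails.

board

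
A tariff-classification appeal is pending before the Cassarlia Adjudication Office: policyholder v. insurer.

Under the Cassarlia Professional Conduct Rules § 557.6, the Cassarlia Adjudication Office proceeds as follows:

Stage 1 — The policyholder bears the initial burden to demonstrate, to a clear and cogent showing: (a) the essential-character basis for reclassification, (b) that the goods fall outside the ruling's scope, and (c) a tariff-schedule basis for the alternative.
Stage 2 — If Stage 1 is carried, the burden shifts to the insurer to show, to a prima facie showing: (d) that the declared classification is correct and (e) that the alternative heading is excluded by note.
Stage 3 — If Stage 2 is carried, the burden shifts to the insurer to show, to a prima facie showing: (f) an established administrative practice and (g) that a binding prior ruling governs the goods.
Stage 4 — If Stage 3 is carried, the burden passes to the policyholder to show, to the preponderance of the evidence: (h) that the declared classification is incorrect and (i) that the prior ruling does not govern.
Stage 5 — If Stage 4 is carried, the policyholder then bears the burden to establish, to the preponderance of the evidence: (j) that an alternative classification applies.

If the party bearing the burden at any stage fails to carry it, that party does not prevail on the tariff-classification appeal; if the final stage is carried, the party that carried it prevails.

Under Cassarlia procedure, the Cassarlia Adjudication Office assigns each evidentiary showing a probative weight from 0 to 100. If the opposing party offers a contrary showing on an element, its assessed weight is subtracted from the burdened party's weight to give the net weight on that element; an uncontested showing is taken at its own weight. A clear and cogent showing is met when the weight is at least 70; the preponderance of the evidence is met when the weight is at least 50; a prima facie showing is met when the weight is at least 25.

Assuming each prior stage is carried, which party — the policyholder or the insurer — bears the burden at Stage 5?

Stage 5's rule assigns the burden to the policyholder (to the preponderance of the evidence).

policyholder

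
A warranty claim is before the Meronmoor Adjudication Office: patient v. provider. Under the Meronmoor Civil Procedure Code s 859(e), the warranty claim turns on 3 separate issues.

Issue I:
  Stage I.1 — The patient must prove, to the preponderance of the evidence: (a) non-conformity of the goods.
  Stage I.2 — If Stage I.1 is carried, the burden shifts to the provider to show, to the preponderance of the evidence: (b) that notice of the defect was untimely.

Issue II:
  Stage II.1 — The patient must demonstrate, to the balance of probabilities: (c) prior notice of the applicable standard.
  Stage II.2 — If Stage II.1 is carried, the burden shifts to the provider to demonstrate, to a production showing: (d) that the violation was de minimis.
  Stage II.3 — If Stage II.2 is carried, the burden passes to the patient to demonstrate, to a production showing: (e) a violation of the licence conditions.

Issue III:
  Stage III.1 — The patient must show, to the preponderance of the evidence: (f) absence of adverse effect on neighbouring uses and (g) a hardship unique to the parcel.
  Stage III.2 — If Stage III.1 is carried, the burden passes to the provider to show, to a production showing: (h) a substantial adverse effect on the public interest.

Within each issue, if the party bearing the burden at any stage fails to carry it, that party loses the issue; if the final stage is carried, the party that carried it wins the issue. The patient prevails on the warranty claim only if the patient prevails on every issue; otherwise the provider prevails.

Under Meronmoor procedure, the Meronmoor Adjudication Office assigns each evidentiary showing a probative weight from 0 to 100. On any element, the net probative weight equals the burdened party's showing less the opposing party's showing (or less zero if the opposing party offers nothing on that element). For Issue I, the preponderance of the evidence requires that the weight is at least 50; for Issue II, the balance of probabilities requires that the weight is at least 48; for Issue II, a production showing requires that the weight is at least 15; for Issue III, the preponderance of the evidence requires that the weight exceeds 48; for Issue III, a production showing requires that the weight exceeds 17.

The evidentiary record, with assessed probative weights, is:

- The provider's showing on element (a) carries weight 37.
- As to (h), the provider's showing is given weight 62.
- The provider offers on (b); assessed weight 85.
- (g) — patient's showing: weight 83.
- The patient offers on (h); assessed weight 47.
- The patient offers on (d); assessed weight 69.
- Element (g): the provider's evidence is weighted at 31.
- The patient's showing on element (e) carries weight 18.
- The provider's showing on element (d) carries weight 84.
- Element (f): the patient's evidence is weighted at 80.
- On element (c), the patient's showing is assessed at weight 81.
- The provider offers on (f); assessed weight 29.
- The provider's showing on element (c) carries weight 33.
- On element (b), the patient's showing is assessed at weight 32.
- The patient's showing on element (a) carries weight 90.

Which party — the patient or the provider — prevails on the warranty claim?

provider

— Issue I —
At Stage I.1 the patient must meet the preponderance of the evidence (weight is at least 50): on (a) the weight is 90 less the opposing 37 gives net 53, ≥ 50, so (a) meets the standard.
  All elements met. The burden passes to the provider.
At Stage I.2 the provider must meet the preponderance of the evidence (weight is at least 50): on (b) the weight is 85 less the opposing 32 gives net 53, which does reach 50, so (b) meets the standard.
  Stage I.2 carried; the final stage is satisfied.
All stages carried — the provider prevails on this issue.
— Issue II —
At Stage II.1 the patient must meet the balance of probabilities (weight is at least 48): on (c) the weight is 81 less the opposing 33 gives net 48, ≥ 48, so (c) meets the standard.
  The patient carries Stage II.1; the provider now bears the burden.
At Stage II.2 the provider must meet a production showing (weight is at least 15): on (d) the weight is 84 less the opposing 69 gives net 15, ≥ 15, so (d) meets the standard.
  All elements met. The burden passes to the patient.
At Stage II.3 the patient must meet a production showing (weight is at least 15): on (e) the weight is 18, ≥ 15, so (e) meets the standard.
  All elements met at the final stage.
With every stage satisfied, the patient prevails on this issue.
— Issue III —
Stage III.1 (patient, the preponderance of the evidence, weight exceeds 48): (f) net 80−29=51 > 48 — meets; (g) net 83−31=52 > 48 — meets.
  Stage III.1 is satisfied; the onus moves to the provider.
Stage III.2 (provider, a production showing, weight exceeds 17): (h) net 62−47=15 ≤ 17 — fails.
  The provider does not carry Stage III.2.
So the patient prevails on this issue.
Per-issue: Issue I → provider; Issue II → patient; Issue III → patient. The patient must prevail on every issue; overall, the provider prevails.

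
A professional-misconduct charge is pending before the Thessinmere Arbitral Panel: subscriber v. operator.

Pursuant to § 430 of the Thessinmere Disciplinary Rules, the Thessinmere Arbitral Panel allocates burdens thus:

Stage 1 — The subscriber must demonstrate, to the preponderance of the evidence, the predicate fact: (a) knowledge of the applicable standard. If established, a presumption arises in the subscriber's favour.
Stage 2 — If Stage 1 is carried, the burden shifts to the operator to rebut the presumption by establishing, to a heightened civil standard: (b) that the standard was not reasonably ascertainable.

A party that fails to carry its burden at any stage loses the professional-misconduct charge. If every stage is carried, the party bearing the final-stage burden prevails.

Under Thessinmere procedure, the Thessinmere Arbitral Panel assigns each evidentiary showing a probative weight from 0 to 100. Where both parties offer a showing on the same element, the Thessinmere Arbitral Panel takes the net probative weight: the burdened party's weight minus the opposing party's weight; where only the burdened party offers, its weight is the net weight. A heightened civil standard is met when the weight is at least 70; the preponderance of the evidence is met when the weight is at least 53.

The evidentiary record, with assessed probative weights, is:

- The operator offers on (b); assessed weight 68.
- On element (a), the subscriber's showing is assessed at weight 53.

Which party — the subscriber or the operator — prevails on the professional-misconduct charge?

subscriber

Stage 1 (subscriber, the preponderance of the evidence, weight is at least 53): (a) 53 ≥ 53 — meets.
  The subscriber carries Stage 1; the operator now bears the burden.
Stage 2 (operator, a heightened civil standard, weight is at least 70): (b) 68 < 70 — fails.
  Stage 2 not carried; the operator fails its burden.
The analysis ends at Stage 2; the subscriber prevails.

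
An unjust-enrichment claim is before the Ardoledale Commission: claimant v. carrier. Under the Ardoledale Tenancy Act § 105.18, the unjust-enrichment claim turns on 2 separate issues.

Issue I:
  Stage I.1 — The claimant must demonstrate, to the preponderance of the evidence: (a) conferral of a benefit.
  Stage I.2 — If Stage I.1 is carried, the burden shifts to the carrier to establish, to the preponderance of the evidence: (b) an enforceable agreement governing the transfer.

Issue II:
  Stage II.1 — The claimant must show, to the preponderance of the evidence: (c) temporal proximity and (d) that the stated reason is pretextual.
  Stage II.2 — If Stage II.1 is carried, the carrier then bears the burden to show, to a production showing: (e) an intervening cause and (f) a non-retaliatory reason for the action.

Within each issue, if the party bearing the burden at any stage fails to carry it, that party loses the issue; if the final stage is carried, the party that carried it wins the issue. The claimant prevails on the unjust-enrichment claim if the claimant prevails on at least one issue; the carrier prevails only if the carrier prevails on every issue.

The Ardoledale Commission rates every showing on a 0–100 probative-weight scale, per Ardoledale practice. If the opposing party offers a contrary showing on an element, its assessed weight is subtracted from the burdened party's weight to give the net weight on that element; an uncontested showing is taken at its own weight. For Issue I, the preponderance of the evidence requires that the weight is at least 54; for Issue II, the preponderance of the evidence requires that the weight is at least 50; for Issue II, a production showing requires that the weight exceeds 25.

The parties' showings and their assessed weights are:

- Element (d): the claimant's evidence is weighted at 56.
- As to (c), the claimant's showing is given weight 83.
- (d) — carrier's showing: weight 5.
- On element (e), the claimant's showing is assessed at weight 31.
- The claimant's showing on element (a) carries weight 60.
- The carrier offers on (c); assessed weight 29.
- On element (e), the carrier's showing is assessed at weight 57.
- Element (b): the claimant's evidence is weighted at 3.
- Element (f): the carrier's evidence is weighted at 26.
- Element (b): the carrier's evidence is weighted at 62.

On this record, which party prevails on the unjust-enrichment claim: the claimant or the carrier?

carrier

— Issue I —
Stage I.1 (claimant, the preponderance of the evidence, weight is at least 54): (a) 60 ≥ 54 — meets.
  Stage I.1 is satisfied; the onus moves to the carrier.
Stage I.2 (carrier, the preponderance of the evidence, weight is at least 54): (b) net 62−3=59 ≥ 54 — meets.
  Stage I.2 carried; the final stage is satisfied.
All stages carried — the carrier prevails on this issue.
— Issue II —
At Stage II.1 the claimant must meet the preponderance of the evidence (weight is at least 50): on (c) the weight is 83 less the opposing 29 gives net 54, ≥ 50, so (c) meets the standard; on (d) the weight is 56 less the opposing 5 gives net 51, which does reach 50, so (d) meets the standard.
  Stage II.1 carried; the burden shifts to the carrier.
At Stage II.2 the carrier must meet a production showing (weight exceeds 25): on (e) the weight is 57 less the opposing 31 gives net 26, which does exceed 25, so (e) meets the standard; on (f) the weight is 26, > 25, so (f) meets the standard.
  All elements met at the final stage.
Every stage carried; the carrier prevails on this issue.
Per-issue: Issue I → carrier; Issue II → carrier. The claimant must prevail on at least one issue; overall, the carrier prevails.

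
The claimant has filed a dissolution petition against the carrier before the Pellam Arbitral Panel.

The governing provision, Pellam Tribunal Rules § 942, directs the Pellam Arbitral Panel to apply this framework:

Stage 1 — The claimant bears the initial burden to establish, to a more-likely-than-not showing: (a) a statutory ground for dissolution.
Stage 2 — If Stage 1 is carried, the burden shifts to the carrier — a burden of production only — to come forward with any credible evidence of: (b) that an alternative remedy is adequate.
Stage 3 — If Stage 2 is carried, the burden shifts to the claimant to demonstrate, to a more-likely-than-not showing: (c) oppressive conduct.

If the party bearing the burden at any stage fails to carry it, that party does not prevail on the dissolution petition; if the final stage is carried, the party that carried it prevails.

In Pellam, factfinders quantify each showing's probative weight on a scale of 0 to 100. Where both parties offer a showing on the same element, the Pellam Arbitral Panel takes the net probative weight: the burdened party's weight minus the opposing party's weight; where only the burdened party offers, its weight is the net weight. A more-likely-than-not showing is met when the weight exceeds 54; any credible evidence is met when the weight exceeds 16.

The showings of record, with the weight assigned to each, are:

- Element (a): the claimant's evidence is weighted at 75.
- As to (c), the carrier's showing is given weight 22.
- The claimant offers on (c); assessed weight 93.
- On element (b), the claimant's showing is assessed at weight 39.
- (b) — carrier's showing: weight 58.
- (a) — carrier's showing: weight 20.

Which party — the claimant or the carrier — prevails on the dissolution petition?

Stage 1 (claimant, a more-likely-than-not showing, weight exceeds 54): (a) net 75−20=55 > 54 — meets.
  Stage 1 carried; the burden shifts to the carrier.
Stage 2 (carrier, any credible evidence, weight exceeds 16): (b) net 58−39=19 > 16 — meets.
  The carrier carries Stage 2; the claimant now bears the burden.
Stage 3 (claimant, a more-likely-than-not showing, weight exceeds 54): (c) net 93−22=71 > 54 — meets.
  The claimant carries the last stage.
Every stage carried; the claimant prevails.

claimant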